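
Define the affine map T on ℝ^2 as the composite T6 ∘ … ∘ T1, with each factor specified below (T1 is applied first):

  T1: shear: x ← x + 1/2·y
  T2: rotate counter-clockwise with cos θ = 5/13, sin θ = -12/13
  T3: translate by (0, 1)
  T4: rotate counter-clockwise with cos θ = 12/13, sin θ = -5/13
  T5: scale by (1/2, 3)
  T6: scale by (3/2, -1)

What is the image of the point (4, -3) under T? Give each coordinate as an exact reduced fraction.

T(p) = (-51/26, 123/26)

T1 shear: x ← x + 1/2·y: (4, -3) → (5/2, -3)
T2 rotate counter-clockwise with cos θ = 5/13, sin θ = -12/13: (5/2, -3) → (-47/26, -45/13)
T3 translate by (0, 1): (-47/26, -45/13) → (-47/26, -32/13)
T4 rotate counter-clockwise with cos θ = 12/13, sin θ = -5/13: (-47/26, -32/13) → (-34/13, -41/26)
T5 scale by (1/2, 3): (-34/13, -41/26) → (-17/13, -123/26)
T6 scale by (3/2, -1): (-17/13, -123/26) → (-51/26, 123/26)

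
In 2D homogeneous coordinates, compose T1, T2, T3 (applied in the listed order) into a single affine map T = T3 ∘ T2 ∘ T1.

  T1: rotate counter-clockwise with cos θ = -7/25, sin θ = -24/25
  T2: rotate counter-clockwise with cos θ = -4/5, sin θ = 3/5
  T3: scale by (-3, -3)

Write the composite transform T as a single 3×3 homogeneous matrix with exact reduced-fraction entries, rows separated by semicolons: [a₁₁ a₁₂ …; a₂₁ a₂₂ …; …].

T = [-12/5 9/5 0; -9/5 -12/5 0; 0 0 1]

T1 = [-7/25 24/25 0; -24/25 -7/25 0; 0 0 1]
T2·T1 = [4/5 -3/5 0; 3/5 4/5 0; 0 0 1]
T3·…·T1 = [-12/5 9/5 0; -9/5 -12/5 0; 0 0 1]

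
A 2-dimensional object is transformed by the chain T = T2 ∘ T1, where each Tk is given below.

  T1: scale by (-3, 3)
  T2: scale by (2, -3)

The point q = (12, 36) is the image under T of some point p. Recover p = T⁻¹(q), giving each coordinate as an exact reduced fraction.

T1 = [-3 0 0; 0 3 0; 0 0 1]
T2·T1 = [-6 0 0; 0 -9 0; 0 0 1]
det M = 54; M⁻¹ = [-1/6 0 0; 0 -1/9 0; 0 0 1]
M⁻¹ · (12, 36)ᵀ = (-2, -4)ᵀ

p = (-2, -4)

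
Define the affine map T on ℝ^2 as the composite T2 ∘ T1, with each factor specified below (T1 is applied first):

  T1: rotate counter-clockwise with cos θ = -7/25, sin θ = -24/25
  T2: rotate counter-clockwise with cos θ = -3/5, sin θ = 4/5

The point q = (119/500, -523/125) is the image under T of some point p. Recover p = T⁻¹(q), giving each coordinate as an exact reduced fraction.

p = (-5/4, -4)

T1 = [-7/25 24/25 0; -24/25 -7/25 0; 0 0 1]
T2·T1 = [117/125 -44/125 0; 44/125 117/125 0; 0 0 1]
det M = 1; M⁻¹ = [117/125 44/125 0; -44/125 117/125 0; 0 0 1]
M⁻¹ · (119/500, -523/125)ᵀ = (-5/4, -4)ᵀ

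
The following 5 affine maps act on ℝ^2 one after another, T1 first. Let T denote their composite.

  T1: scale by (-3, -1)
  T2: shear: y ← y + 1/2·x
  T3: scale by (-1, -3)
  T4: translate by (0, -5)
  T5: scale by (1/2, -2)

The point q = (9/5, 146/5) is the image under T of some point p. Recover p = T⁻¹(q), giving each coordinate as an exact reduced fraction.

p = (6/5, -5)

T1 = [-3 0 0; 0 -1 0; 0 0 1]
T2·T1 = [-3 0 0; -3/2 -1 0; 0 0 1]
T3·…·T1 = [3 0 0; 9/2 3 0; 0 0 1]
T4·…·T1 = [3 0 0; 9/2 3 -5; 0 0 1]
T5·…·T1 = [3/2 0 0; -9 -6 10; 0 0 1]
det M = -9; M⁻¹ = [2/3 0 0; -1 -1/6 5/3; 0 0 1]
M⁻¹ · (9/5, 146/5)ᵀ = (6/5, -5)ᵀ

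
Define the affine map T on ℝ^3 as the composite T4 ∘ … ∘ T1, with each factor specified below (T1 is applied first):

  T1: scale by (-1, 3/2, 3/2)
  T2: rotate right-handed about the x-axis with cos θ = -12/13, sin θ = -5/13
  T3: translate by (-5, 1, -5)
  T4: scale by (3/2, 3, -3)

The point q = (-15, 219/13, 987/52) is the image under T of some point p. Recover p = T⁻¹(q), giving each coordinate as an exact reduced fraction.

p = (5, -5/2, 2)

T1 = [-1 0 0 0; 0 3/2 0 0; 0 0 3/2 0; 0 0 0 1]
T2·T1 = [-1 0 0 0; 0 -18/13 15/26 0; 0 -15/26 -18/13 0; 0 0 0 1]
T3·…·T1 = [-1 0 0 -5; 0 -18/13 15/26 1; 0 -15/26 -18/13 -5; 0 0 0 1]
T4·…·T1 = [-3/2 0 0 -15/2; 0 -54/13 45/26 3; 0 45/26 54/13 15; 0 0 0 1]
det M = 243/8; M⁻¹ = [-2/3 0 0 -5; 0 -8/39 10/117 -2/3; 0 10/117 8/39 -10/3; 0 0 0 1]
M⁻¹ · (-15, 219/13, 987/52)ᵀ = (5, -5/2, 2)ᵀ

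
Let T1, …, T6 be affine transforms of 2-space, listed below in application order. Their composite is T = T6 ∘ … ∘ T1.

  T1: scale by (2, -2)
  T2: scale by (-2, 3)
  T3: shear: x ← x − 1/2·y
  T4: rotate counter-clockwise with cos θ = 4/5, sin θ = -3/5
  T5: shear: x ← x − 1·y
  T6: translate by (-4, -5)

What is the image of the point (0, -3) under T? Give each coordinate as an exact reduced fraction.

T1 scale by (2, -2): (0, -3) → (0, 6)
T2 scale by (-2, 3): (0, 6) → (0, 18)
T3 shear: x ← x − 1/2·y: (0, 18) → (-9, 18)
T4 rotate counter-clockwise with cos θ = 4/5, sin θ = -3/5: (-9, 18) → (18/5, 99/5)
T5 shear: x ← x − 1·y: (18/5, 99/5) → (-81/5, 99/5)
T6 translate by (-4, -5): (-81/5, 99/5) → (-101/5, 74/5)

T(p) = (-101/5, 74/5)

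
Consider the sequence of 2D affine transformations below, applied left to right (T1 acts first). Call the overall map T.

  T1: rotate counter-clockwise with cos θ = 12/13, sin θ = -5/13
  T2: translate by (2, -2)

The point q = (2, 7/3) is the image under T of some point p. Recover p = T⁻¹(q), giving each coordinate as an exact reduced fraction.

T1 = [12/13 5/13 0; -5/13 12/13 0; 0 0 1]
T2·T1 = [12/13 5/13 2; -5/13 12/13 -2; 0 0 1]
det M = 1; M⁻¹ = [12/13 -5/13 -34/13; 5/13 12/13 14/13; 0 0 1]
M⁻¹ · (2, 7/3)ᵀ = (-5/3, 4)ᵀ

p = (-5/3, 4)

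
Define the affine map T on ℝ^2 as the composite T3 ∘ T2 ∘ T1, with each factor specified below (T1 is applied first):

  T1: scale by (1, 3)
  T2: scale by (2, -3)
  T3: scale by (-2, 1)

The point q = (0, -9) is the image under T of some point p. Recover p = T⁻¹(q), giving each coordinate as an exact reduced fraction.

T1 = [1 0 0; 0 3 0; 0 0 1]
T2·T1 = [2 0 0; 0 -9 0; 0 0 1]
T3·…·T1 = [-4 0 0; 0 -9 0; 0 0 1]
det M = 36; M⁻¹ = [-1/4 0 0; 0 -1/9 0; 0 0 1]
M⁻¹ · (0, -9)ᵀ = (0, 1)ᵀ

p = (0, 1)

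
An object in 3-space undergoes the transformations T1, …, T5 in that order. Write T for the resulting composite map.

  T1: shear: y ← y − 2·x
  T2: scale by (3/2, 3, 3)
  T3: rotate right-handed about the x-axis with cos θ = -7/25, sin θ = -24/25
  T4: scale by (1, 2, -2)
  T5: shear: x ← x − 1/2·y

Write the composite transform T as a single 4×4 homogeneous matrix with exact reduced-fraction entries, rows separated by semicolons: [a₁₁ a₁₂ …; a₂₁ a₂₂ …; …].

T1 = [1 0 0 0; -2 1 0 0; 0 0 1 0; 0 0 0 1]
T2·T1 = [3/2 0 0 0; -6 3 0 0; 0 0 3 0; 0 0 0 1]
T3·…·T1 = [3/2 0 0 0; 42/25 -21/25 72/25 0; 144/25 -72/25 -21/25 0; 0 0 0 1]
T4·…·T1 = [3/2 0 0 0; 84/25 -42/25 144/25 0; -288/25 144/25 42/25 0; 0 0 0 1]
T5·…·T1 = [-9/50 21/25 -72/25 0; 84/25 -42/25 144/25 0; -288/25 144/25 42/25 0; 0 0 0 1]

T = [-9/50 21/25 -72/25 0; 84/25 -42/25 144/25 0; -288/25 144/25 42/25 0; 0 0 0 1]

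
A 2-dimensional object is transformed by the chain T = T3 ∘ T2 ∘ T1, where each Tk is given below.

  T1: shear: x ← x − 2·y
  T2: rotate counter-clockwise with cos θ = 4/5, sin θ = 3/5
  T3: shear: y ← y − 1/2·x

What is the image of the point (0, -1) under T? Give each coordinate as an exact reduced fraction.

T(p) = (11/5, -7/10)

T1 shear: x ← x − 2·y: (0, -1) → (2, -1)
T2 rotate counter-clockwise with cos θ = 4/5, sin θ = 3/5: (2, -1) → (11/5, 2/5)
T3 shear: y ← y − 1/2·x: (11/5, 2/5) → (11/5, -7/10)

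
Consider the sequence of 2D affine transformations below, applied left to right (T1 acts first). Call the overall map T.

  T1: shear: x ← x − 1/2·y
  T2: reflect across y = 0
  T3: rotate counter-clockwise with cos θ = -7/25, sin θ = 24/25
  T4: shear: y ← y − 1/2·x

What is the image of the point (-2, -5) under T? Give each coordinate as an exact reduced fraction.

T1 shear: x ← x − 1/2·y: (-2, -5) → (1/2, -5)
T2 reflect across y = 0: (1/2, -5) → (1/2, 5)
T3 rotate counter-clockwise with cos θ = -7/25, sin θ = 24/25: (1/2, 5) → (-247/50, -23/25)
T4 shear: y ← y − 1/2·x: (-247/50, -23/25) → (-247/50, 31/20)

T(p) = (-247/50, 31/20)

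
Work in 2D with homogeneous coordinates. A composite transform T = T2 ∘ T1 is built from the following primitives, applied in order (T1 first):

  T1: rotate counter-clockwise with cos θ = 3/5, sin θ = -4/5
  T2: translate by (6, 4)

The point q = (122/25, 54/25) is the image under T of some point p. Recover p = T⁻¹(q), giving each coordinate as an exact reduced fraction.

p = (4/5, -2)

T1 = [3/5 4/5 0; -4/5 3/5 0; 0 0 1]
T2·T1 = [3/5 4/5 6; -4/5 3/5 4; 0 0 1]
det M = 1; M⁻¹ = [3/5 -4/5 -2/5; 4/5 3/5 -36/5; 0 0 1]
M⁻¹ · (122/25, 54/25)ᵀ = (4/5, -2)ᵀ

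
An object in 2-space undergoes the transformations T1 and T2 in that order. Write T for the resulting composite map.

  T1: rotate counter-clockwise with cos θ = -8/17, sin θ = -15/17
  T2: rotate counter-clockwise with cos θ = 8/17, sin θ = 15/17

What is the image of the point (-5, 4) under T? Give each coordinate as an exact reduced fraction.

T(p) = (155/289, 1844/289)

T1 rotate counter-clockwise with cos θ = -8/17, sin θ = -15/17: (-5, 4) → (100/17, 43/17)
T2 rotate counter-clockwise with cos θ = 8/17, sin θ = 15/17: (100/17, 43/17) → (155/289, 1844/289)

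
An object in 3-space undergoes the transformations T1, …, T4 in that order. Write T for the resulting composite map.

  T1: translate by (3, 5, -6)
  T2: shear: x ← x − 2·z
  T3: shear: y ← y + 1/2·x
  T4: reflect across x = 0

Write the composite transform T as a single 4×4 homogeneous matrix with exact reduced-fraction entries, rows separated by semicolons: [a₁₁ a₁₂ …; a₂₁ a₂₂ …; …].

T1 = [1 0 0 3; 0 1 0 5; 0 0 1 -6; 0 0 0 1]
T2·T1 = [1 0 -2 15; 0 1 0 5; 0 0 1 -6; 0 0 0 1]
T3·…·T1 = [1 0 -2 15; 1/2 1 -1 25/2; 0 0 1 -6; 0 0 0 1]
T4·…·T1 = [-1 0 2 -15; 1/2 1 -1 25/2; 0 0 1 -6; 0 0 0 1]

T = [-1 0 2 -15; 1/2 1 -1 25/2; 0 0 1 -6; 0 0 0 1]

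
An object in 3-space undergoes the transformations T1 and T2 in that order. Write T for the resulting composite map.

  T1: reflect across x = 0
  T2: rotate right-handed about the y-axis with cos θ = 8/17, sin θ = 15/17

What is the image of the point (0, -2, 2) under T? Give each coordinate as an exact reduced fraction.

T(p) = (30/17, -2, 16/17)

T1 reflect across x = 0: (0, -2, 2) → (0, -2, 2)
T2 rotate right-handed about the y-axis with cos θ = 8/17, sin θ = 15/17: (0, -2, 2) → (30/17, -2, 16/17)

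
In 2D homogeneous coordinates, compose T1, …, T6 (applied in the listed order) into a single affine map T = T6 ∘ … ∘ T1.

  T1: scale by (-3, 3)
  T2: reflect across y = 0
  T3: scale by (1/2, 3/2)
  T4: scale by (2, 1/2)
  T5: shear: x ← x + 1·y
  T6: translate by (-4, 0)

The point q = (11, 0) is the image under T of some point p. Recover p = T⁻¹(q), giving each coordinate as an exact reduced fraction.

T1 = [-3 0 0; 0 3 0; 0 0 1]
T2·T1 = [-3 0 0; 0 -3 0; 0 0 1]
T3·…·T1 = [-3/2 0 0; 0 -9/2 0; 0 0 1]
T4·…·T1 = [-3 0 0; 0 -9/4 0; 0 0 1]
T5·…·T1 = [-3 -9/4 0; 0 -9/4 0; 0 0 1]
T6·…·T1 = [-3 -9/4 -4; 0 -9/4 0; 0 0 1]
det M = 27/4; M⁻¹ = [-1/3 1/3 -4/3; 0 -4/9 0; 0 0 1]
M⁻¹ · (11, 0)ᵀ = (-5, 0)ᵀ

p = (-5, 0)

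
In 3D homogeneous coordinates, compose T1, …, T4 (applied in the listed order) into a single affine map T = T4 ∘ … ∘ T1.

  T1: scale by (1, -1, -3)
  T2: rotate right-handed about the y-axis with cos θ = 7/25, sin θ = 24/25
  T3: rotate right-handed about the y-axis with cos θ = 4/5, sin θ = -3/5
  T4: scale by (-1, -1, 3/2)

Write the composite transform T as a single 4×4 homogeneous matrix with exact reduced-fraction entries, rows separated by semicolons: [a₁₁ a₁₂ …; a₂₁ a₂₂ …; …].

T1 = [1 0 0 0; 0 -1 0 0; 0 0 -3 0; 0 0 0 1]
T2·T1 = [7/25 0 -72/25 0; 0 -1 0 0; -24/25 0 -21/25 0; 0 0 0 1]
T3·…·T1 = [4/5 0 -9/5 0; 0 -1 0 0; -3/5 0 -12/5 0; 0 0 0 1]
T4·…·T1 = [-4/5 0 9/5 0; 0 1 0 0; -9/10 0 -18/5 0; 0 0 0 1]

T = [-4/5 0 9/5 0; 0 1 0 0; -9/10 0 -18/5 0; 0 0 0 1]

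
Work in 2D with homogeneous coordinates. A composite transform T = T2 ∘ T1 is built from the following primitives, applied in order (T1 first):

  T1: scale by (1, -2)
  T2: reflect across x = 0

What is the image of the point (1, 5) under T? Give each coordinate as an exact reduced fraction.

T1 scale by (1, -2): (1, 5) → (1, -10)
T2 reflect across x = 0: (1, -10) → (-1, -10)

T(p) = (-1, -10)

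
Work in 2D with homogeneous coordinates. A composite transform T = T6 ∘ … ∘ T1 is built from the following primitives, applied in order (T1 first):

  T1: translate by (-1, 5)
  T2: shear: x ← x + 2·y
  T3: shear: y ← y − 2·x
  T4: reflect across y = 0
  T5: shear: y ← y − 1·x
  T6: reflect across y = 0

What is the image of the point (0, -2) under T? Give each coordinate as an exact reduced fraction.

T(p) = (5, -2)

T1 translate by (-1, 5): (0, -2) → (-1, 3)
T2 shear: x ← x + 2·y: (-1, 3) → (5, 3)
T3 shear: y ← y − 2·x: (5, 3) → (5, -7)
T4 reflect across y = 0: (5, -7) → (5, 7)
T5 shear: y ← y − 1·x: (5, 7) → (5, 2)
T6 reflect across y = 0: (5, 2) → (5, -2)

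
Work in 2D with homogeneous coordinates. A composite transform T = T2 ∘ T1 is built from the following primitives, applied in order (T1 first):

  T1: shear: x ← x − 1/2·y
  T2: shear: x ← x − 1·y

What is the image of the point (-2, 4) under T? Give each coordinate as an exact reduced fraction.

T1 shear: x ← x − 1/2·y: (-2, 4) → (-4, 4)
T2 shear: x ← x − 1·y: (-4, 4) → (-8, 4)

T(p) = (-8, 4)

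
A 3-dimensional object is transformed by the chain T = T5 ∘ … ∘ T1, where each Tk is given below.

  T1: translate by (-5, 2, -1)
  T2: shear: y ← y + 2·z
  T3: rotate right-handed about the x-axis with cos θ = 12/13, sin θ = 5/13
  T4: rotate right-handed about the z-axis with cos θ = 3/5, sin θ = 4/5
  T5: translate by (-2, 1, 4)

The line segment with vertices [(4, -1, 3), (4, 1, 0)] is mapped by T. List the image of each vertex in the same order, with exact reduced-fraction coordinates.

T1 translate by (-5, 2, -1): (4, -1, 3) → (-1, 1, 2); (4, 1, 0) → (-1, 3, -1)
T2 shear: y ← y + 2·z: (-1, 1, 2) → (-1, 5, 2); (-1, 3, -1) → (-1, 1, -1)
T3 rotate right-handed about the x-axis with cos θ = 12/13, sin θ = 5/13: (-1, 5, 2) → (-1, 50/13, 49/13); (-1, 1, -1) → (-1, 17/13, -7/13)
T4 rotate right-handed about the z-axis with cos θ = 3/5, sin θ = 4/5: (-1, 50/13, 49/13) → (-239/65, 98/65, 49/13); (-1, 17/13, -7/13) → (-107/65, -1/65, -7/13)
T5 translate by (-2, 1, 4): (-239/65, 98/65, 49/13) → (-369/65, 163/65, 101/13); (-107/65, -1/65, -7/13) → (-237/65, 64/65, 45/13)

image vertices: (-369/65, 163/65, 101/13), (-237/65, 64/65, 45/13)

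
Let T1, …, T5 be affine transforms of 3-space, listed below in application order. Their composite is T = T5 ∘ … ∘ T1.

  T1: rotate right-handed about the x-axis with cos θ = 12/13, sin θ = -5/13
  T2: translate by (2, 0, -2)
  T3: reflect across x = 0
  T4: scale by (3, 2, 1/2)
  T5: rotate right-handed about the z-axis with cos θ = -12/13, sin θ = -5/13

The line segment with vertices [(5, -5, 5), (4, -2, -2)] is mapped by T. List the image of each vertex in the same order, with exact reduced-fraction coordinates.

T1 rotate right-handed about the x-axis with cos θ = 12/13, sin θ = -5/13: (5, -5, 5) → (5, -35/13, 85/13); (4, -2, -2) → (4, -34/13, -14/13)
T2 translate by (2, 0, -2): (5, -35/13, 85/13) → (7, -35/13, 59/13); (4, -34/13, -14/13) → (6, -34/13, -40/13)
T3 reflect across x = 0: (7, -35/13, 59/13) → (-7, -35/13, 59/13); (6, -34/13, -40/13) → (-6, -34/13, -40/13)
T4 scale by (3, 2, 1/2): (-7, -35/13, 59/13) → (-21, -70/13, 59/26); (-6, -34/13, -40/13) → (-18, -68/13, -20/13)
T5 rotate right-handed about the z-axis with cos θ = -12/13, sin θ = -5/13: (-21, -70/13, 59/26) → (2926/169, 2205/169, 59/26); (-18, -68/13, -20/13) → (2468/169, 1986/169, -20/13)

image vertices: (2926/169, 2205/169, 59/26), (2468/169, 1986/169, -20/13)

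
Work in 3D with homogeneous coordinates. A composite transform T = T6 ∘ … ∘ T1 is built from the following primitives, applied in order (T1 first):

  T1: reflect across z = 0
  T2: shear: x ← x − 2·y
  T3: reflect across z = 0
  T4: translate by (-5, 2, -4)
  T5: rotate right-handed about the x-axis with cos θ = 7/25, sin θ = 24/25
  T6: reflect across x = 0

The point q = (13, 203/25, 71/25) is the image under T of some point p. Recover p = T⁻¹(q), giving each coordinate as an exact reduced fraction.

p = (-2, 3, -3)

T1 = [1 0 0 0; 0 1 0 0; 0 0 -1 0; 0 0 0 1]
T2·T1 = [1 -2 0 0; 0 1 0 0; 0 0 -1 0; 0 0 0 1]
T3·…·T1 = [1 -2 0 0; 0 1 0 0; 0 0 1 0; 0 0 0 1]
T4·…·T1 = [1 -2 0 -5; 0 1 0 2; 0 0 1 -4; 0 0 0 1]
T5·…·T1 = [1 -2 0 -5; 0 7/25 -24/25 22/5; 0 24/25 7/25 4/5; 0 0 0 1]
T6·…·T1 = [-1 2 0 5; 0 7/25 -24/25 22/5; 0 24/25 7/25 4/5; 0 0 0 1]
det M = -1; M⁻¹ = [-1 14/25 48/25 1; 0 7/25 24/25 -2; 0 -24/25 7/25 4; 0 0 0 1]
M⁻¹ · (13, 203/25, 71/25)ᵀ = (-2, 3, -3)ᵀ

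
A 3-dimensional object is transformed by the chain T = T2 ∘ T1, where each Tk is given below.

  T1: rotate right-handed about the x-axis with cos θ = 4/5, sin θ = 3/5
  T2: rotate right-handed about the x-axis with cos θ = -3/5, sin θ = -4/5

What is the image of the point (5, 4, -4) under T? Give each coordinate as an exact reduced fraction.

T(p) = (5, -4, -4)

T1 rotate right-handed about the x-axis with cos θ = 4/5, sin θ = 3/5: (5, 4, -4) → (5, 28/5, -4/5)
T2 rotate right-handed about the x-axis with cos θ = -3/5, sin θ = -4/5: (5, 28/5, -4/5) → (5, -4, -4)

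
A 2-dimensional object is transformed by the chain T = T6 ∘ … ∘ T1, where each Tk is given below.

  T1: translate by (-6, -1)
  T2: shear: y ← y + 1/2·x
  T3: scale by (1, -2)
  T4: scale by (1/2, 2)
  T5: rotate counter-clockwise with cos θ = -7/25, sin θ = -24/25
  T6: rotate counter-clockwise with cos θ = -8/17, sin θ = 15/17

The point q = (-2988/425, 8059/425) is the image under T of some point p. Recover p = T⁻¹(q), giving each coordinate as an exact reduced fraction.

T1 = [1 0 -6; 0 1 -1; 0 0 1]
T2·T1 = [1 0 -6; 1/2 1 -4; 0 0 1]
T3·…·T1 = [1 0 -6; -1 -2 8; 0 0 1]
T4·…·T1 = [1/2 0 -3; -2 -4 16; 0 0 1]
T5·…·T1 = [-103/50 -96/25 81/5; 2/25 28/25 -8/5; 0 0 1]
T6·…·T1 = [382/425 348/425 -528/85; -1577/850 -1664/425 1279/85; 0 0 1]
det M = -2; M⁻¹ = [832/425 174/425 6; -1577/1700 -191/425 1; 0 0 1]
M⁻¹ · (-2988/425, 8059/425)ᵀ = (0, -1)ᵀ

p = (0, -1)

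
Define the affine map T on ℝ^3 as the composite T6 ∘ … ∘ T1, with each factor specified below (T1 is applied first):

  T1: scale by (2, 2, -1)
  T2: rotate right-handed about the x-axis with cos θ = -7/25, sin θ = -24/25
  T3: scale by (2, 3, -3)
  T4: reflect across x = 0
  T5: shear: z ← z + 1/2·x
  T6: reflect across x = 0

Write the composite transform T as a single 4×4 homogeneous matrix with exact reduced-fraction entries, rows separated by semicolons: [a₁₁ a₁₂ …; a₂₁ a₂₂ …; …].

T1 = [2 0 0 0; 0 2 0 0; 0 0 -1 0; 0 0 0 1]
T2·T1 = [2 0 0 0; 0 -14/25 -24/25 0; 0 -48/25 7/25 0; 0 0 0 1]
T3·…·T1 = [4 0 0 0; 0 -42/25 -72/25 0; 0 144/25 -21/25 0; 0 0 0 1]
T4·…·T1 = [-4 0 0 0; 0 -42/25 -72/25 0; 0 144/25 -21/25 0; 0 0 0 1]
T5·…·T1 = [-4 0 0 0; 0 -42/25 -72/25 0; -2 144/25 -21/25 0; 0 0 0 1]
T6·…·T1 = [4 0 0 0; 0 -42/25 -72/25 0; -2 144/25 -21/25 0; 0 0 0 1]

T = [4 0 0 0; 0 -42/25 -72/25 0; -2 144/25 -21/25 0; 0 0 0 1]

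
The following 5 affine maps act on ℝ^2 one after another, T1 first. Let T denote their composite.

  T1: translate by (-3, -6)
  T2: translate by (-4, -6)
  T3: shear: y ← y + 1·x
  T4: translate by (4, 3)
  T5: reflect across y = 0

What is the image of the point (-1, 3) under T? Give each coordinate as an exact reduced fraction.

T(p) = (-4, 14)

T1 translate by (-3, -6): (-1, 3) → (-4, -3)
T2 translate by (-4, -6): (-4, -3) → (-8, -9)
T3 shear: y ← y + 1·x: (-8, -9) → (-8, -17)
T4 translate by (4, 3): (-8, -17) → (-4, -14)
T5 reflect across y = 0: (-4, -14) → (-4, 14)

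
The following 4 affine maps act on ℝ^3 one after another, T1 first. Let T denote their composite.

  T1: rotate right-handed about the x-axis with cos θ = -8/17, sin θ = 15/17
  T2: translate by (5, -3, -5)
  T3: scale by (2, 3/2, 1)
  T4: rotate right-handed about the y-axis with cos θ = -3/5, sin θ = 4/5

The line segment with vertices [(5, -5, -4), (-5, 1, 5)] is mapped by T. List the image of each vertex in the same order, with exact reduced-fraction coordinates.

image vertices: (-1532/85, 147/34, -976/85), (-88/17, -201/17, 66/17)

T1 rotate right-handed about the x-axis with cos θ = -8/17, sin θ = 15/17: (5, -5, -4) → (5, 100/17, -43/17); (-5, 1, 5) → (-5, -83/17, -25/17)
T2 translate by (5, -3, -5): (5, 100/17, -43/17) → (10, 49/17, -128/17); (-5, -83/17, -25/17) → (0, -134/17, -110/17)
T3 scale by (2, 3/2, 1): (10, 49/17, -128/17) → (20, 147/34, -128/17); (0, -134/17, -110/17) → (0, -201/17, -110/17)
T4 rotate right-handed about the y-axis with cos θ = -3/5, sin θ = 4/5: (20, 147/34, -128/17) → (-1532/85, 147/34, -976/85); (0, -201/17, -110/17) → (-88/17, -201/17, 66/17)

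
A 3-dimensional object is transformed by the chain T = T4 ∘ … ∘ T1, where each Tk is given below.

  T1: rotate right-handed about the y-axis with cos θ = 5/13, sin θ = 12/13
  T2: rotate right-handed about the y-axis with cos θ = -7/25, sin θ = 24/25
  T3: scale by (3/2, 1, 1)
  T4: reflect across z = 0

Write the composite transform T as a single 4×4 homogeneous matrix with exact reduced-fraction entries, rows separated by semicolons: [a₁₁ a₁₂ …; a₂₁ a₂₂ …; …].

T1 = [5/13 0 12/13 0; 0 1 0 0; -12/13 0 5/13 0; 0 0 0 1]
T2·T1 = [-323/325 0 36/325 0; 0 1 0 0; -36/325 0 -323/325 0; 0 0 0 1]
T3·…·T1 = [-969/650 0 54/325 0; 0 1 0 0; -36/325 0 -323/325 0; 0 0 0 1]
T4·…·T1 = [-969/650 0 54/325 0; 0 1 0 0; 36/325 0 323/325 0; 0 0 0 1]

T = [-969/650 0 54/325 0; 0 1 0 0; 36/325 0 323/325 0; 0 0 0 1]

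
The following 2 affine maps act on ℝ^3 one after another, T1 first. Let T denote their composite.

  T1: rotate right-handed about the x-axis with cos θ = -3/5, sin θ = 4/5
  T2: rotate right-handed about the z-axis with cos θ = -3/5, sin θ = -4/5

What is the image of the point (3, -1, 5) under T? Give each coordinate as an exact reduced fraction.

T(p) = (-113/25, -9/25, -19/5)

T1 rotate right-handed about the x-axis with cos θ = -3/5, sin θ = 4/5: (3, -1, 5) → (3, -17/5, -19/5)
T2 rotate right-handed about the z-axis with cos θ = -3/5, sin θ = -4/5: (3, -17/5, -19/5) → (-113/25, -9/25, -19/5)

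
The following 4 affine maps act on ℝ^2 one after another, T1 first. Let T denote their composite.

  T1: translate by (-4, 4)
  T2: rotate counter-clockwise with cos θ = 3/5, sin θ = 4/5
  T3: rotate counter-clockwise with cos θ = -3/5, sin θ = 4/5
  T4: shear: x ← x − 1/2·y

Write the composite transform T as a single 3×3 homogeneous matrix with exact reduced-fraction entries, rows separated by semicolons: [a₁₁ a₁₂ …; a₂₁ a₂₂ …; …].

T = [-1 1/2 6; 0 -1 -4; 0 0 1]

T1 = [1 0 -4; 0 1 4; 0 0 1]
T2·T1 = [3/5 -4/5 -28/5; 4/5 3/5 -4/5; 0 0 1]
T3·…·T1 = [-1 0 4; 0 -1 -4; 0 0 1]
T4·…·T1 = [-1 1/2 6; 0 -1 -4; 0 0 1]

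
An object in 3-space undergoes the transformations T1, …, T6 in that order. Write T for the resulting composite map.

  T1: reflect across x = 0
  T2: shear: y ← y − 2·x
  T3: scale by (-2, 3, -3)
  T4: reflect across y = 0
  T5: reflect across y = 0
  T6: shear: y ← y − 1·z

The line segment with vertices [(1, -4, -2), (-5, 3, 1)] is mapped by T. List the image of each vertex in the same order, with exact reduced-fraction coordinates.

T1 reflect across x = 0: (1, -4, -2) → (-1, -4, -2); (-5, 3, 1) → (5, 3, 1)
T2 shear: y ← y − 2·x: (-1, -4, -2) → (-1, -2, -2); (5, 3, 1) → (5, -7, 1)
T3 scale by (-2, 3, -3): (-1, -2, -2) → (2, -6, 6); (5, -7, 1) → (-10, -21, -3)
T4 reflect across y = 0: (2, -6, 6) → (2, 6, 6); (-10, -21, -3) → (-10, 21, -3)
T5 reflect across y = 0: (2, 6, 6) → (2, -6, 6); (-10, 21, -3) → (-10, -21, -3)
T6 shear: y ← y − 1·z: (2, -6, 6) → (2, -12, 6); (-10, -21, -3) → (-10, -18, -3)

image vertices: (2, -12, 6), (-10, -18, -3)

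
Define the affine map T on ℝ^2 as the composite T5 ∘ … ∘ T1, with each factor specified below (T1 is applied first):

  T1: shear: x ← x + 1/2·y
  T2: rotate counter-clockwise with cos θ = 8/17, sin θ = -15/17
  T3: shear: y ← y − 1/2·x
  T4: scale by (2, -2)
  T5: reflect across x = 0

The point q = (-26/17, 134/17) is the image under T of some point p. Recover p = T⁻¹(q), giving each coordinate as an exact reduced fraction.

p = (4, -1)

T1 = [1 1/2 0; 0 1 0; 0 0 1]
T2·T1 = [8/17 19/17 0; -15/17 1/34 0; 0 0 1]
T3·…·T1 = [8/17 19/17 0; -19/17 -9/17 0; 0 0 1]
T4·…·T1 = [16/17 38/17 0; 38/17 18/17 0; 0 0 1]
T5·…·T1 = [-16/17 -38/17 0; 38/17 18/17 0; 0 0 1]
det M = 4; M⁻¹ = [9/34 19/34 0; -19/34 -4/17 0; 0 0 1]
M⁻¹ · (-26/17, 134/17)ᵀ = (4, -1)ᵀ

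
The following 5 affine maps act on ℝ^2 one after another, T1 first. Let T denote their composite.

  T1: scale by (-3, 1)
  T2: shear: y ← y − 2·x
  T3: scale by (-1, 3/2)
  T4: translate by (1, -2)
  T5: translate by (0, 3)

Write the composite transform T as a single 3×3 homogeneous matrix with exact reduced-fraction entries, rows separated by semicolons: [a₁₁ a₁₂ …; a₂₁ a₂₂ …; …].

T1 = [-3 0 0; 0 1 0; 0 0 1]
T2·T1 = [-3 0 0; 6 1 0; 0 0 1]
T3·…·T1 = [3 0 0; 9 3/2 0; 0 0 1]
T4·…·T1 = [3 0 1; 9 3/2 -2; 0 0 1]
T5·…·T1 = [3 0 1; 9 3/2 1; 0 0 1]

T = [3 0 1; 9 3/2 1; 0 0 1]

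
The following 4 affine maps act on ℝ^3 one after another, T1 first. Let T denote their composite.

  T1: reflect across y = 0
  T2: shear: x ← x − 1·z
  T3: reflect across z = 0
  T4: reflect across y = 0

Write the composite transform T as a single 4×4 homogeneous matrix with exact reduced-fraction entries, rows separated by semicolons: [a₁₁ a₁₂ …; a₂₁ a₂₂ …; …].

T = [1 0 -1 0; 0 1 0 0; 0 0 -1 0; 0 0 0 1]

T1 = [1 0 0 0; 0 -1 0 0; 0 0 1 0; 0 0 0 1]
T2·T1 = [1 0 -1 0; 0 -1 0 0; 0 0 1 0; 0 0 0 1]
T3·…·T1 = [1 0 -1 0; 0 -1 0 0; 0 0 -1 0; 0 0 0 1]
T4·…·T1 = [1 0 -1 0; 0 1 0 0; 0 0 -1 0; 0 0 0 1]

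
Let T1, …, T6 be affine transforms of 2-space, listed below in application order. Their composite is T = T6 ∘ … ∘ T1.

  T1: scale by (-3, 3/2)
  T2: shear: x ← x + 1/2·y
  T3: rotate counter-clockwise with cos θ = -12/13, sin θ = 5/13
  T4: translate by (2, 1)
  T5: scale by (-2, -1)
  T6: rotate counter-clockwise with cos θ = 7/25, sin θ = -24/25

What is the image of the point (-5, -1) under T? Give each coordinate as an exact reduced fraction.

T1 scale by (-3, 3/2): (-5, -1) → (15, -3/2)
T2 shear: x ← x + 1/2·y: (15, -3/2) → (57/4, -3/2)
T3 rotate counter-clockwise with cos θ = -12/13, sin θ = 5/13: (57/4, -3/2) → (-327/26, 357/52)
T4 translate by (2, 1): (-327/26, 357/52) → (-275/26, 409/52)
T5 scale by (-2, -1): (-275/26, 409/52) → (275/13, -409/52)
T6 rotate counter-clockwise with cos θ = 7/25, sin θ = -24/25: (275/13, -409/52) → (-529/325, -2251/100)

T(p) = (-529/325, -2251/100)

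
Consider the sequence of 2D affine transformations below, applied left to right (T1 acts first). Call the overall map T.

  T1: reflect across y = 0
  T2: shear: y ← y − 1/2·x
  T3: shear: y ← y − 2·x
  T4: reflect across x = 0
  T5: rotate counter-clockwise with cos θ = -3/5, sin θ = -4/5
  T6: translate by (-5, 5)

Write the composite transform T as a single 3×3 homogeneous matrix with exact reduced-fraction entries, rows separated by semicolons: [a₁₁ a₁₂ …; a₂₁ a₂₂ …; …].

T = [-7/5 -4/5 -5; 23/10 3/5 5; 0 0 1]

T1 = [1 0 0; 0 -1 0; 0 0 1]
T2·T1 = [1 0 0; -1/2 -1 0; 0 0 1]
T3·…·T1 = [1 0 0; -5/2 -1 0; 0 0 1]
T4·…·T1 = [-1 0 0; -5/2 -1 0; 0 0 1]
T5·…·T1 = [-7/5 -4/5 0; 23/10 3/5 0; 0 0 1]
T6·…·T1 = [-7/5 -4/5 -5; 23/10 3/5 5; 0 0 1]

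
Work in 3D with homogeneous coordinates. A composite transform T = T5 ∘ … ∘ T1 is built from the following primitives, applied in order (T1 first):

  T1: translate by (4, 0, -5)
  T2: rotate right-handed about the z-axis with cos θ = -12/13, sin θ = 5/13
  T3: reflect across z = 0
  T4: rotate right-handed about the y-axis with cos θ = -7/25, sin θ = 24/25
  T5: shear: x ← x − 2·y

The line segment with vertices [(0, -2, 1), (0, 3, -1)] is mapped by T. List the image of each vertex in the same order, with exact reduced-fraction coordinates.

image vertices: (-686/325, 44/13, 548/325), (3113/325, -16/13, 966/325)

T1 translate by (4, 0, -5): (0, -2, 1) → (4, -2, -4); (0, 3, -1) → (4, 3, -6)
T2 rotate right-handed about the z-axis with cos θ = -12/13, sin θ = 5/13: (4, -2, -4) → (-38/13, 44/13, -4); (4, 3, -6) → (-63/13, -16/13, -6)
T3 reflect across z = 0: (-38/13, 44/13, -4) → (-38/13, 44/13, 4); (-63/13, -16/13, -6) → (-63/13, -16/13, 6)
T4 rotate right-handed about the y-axis with cos θ = -7/25, sin θ = 24/25: (-38/13, 44/13, 4) → (1514/325, 44/13, 548/325); (-63/13, -16/13, 6) → (2313/325, -16/13, 966/325)
T5 shear: x ← x − 2·y: (1514/325, 44/13, 548/325) → (-686/325, 44/13, 548/325); (2313/325, -16/13, 966/325) → (3113/325, -16/13, 966/325)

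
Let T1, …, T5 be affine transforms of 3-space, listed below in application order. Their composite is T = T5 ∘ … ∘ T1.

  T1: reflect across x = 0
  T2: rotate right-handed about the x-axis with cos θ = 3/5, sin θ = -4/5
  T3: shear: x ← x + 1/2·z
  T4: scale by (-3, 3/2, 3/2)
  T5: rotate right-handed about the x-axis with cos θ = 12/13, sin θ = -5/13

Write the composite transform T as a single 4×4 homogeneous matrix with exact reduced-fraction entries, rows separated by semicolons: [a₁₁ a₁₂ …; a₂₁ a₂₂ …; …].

T = [3 6/5 -9/10 0; 0 24/65 189/130 0; 0 -189/130 24/65 0; 0 0 0 1]

T1 = [-1 0 0 0; 0 1 0 0; 0 0 1 0; 0 0 0 1]
T2·T1 = [-1 0 0 0; 0 3/5 4/5 0; 0 -4/5 3/5 0; 0 0 0 1]
T3·…·T1 = [-1 -2/5 3/10 0; 0 3/5 4/5 0; 0 -4/5 3/5 0; 0 0 0 1]
T4·…·T1 = [3 6/5 -9/10 0; 0 9/10 6/5 0; 0 -6/5 9/10 0; 0 0 0 1]
T5·…·T1 = [3 6/5 -9/10 0; 0 24/65 189/130 0; 0 -189/130 24/65 0; 0 0 0 1]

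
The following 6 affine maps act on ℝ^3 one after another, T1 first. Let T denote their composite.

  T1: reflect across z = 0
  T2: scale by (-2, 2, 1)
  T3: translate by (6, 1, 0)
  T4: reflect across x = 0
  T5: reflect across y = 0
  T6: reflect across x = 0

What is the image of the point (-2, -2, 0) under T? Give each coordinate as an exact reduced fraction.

T(p) = (10, 3, 0)

T1 reflect across z = 0: (-2, -2, 0) → (-2, -2, 0)
T2 scale by (-2, 2, 1): (-2, -2, 0) → (4, -4, 0)
T3 translate by (6, 1, 0): (4, -4, 0) → (10, -3, 0)
T4 reflect across x = 0: (10, -3, 0) → (-10, -3, 0)
T5 reflect across y = 0: (-10, -3, 0) → (-10, 3, 0)
T6 reflect across x = 0: (-10, 3, 0) → (10, 3, 0)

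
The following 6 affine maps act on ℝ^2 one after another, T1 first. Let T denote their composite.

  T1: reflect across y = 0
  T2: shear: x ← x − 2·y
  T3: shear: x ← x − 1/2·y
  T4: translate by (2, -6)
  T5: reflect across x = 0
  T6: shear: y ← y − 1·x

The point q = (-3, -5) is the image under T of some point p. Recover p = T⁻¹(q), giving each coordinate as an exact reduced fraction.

p = (-4, 2)

T1 = [1 0 0; 0 -1 0; 0 0 1]
T2·T1 = [1 2 0; 0 -1 0; 0 0 1]
T3·…·T1 = [1 5/2 0; 0 -1 0; 0 0 1]
T4·…·T1 = [1 5/2 2; 0 -1 -6; 0 0 1]
T5·…·T1 = [-1 -5/2 -2; 0 -1 -6; 0 0 1]
T6·…·T1 = [-1 -5/2 -2; 1 3/2 -4; 0 0 1]
det M = 1; M⁻¹ = [3/2 5/2 13; -1 -1 -6; 0 0 1]
M⁻¹ · (-3, -5)ᵀ = (-4, 2)ᵀ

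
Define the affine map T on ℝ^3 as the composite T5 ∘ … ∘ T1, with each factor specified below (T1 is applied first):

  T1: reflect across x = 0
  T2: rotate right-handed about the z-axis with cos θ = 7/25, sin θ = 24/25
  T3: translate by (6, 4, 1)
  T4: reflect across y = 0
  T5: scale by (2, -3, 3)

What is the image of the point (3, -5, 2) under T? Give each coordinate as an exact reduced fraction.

T1 reflect across x = 0: (3, -5, 2) → (-3, -5, 2)
T2 rotate right-handed about the z-axis with cos θ = 7/25, sin θ = 24/25: (-3, -5, 2) → (99/25, -107/25, 2)
T3 translate by (6, 4, 1): (99/25, -107/25, 2) → (249/25, -7/25, 3)
T4 reflect across y = 0: (249/25, -7/25, 3) → (249/25, 7/25, 3)
T5 scale by (2, -3, 3): (249/25, 7/25, 3) → (498/25, -21/25, 9)

T(p) = (498/25, -21/25, 9)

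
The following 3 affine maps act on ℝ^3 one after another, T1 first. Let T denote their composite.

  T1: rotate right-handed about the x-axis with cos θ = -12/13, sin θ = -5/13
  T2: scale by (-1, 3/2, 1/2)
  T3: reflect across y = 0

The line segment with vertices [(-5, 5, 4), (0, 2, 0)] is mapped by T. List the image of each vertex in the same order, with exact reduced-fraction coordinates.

T1 rotate right-handed about the x-axis with cos θ = -12/13, sin θ = -5/13: (-5, 5, 4) → (-5, -40/13, -73/13); (0, 2, 0) → (0, -24/13, -10/13)
T2 scale by (-1, 3/2, 1/2): (-5, -40/13, -73/13) → (5, -60/13, -73/26); (0, -24/13, -10/13) → (0, -36/13, -5/13)
T3 reflect across y = 0: (5, -60/13, -73/26) → (5, 60/13, -73/26); (0, -36/13, -5/13) → (0, 36/13, -5/13)

image vertices: (5, 60/13, -73/26), (0, 36/13, -5/13)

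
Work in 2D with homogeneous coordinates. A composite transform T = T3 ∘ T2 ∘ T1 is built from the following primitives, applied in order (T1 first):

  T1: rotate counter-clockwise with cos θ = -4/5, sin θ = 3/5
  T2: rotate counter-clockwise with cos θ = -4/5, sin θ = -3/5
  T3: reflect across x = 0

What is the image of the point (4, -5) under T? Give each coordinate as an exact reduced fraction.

T(p) = (-4, -5)

T1 rotate counter-clockwise with cos θ = -4/5, sin θ = 3/5: (4, -5) → (-1/5, 32/5)
T2 rotate counter-clockwise with cos θ = -4/5, sin θ = -3/5: (-1/5, 32/5) → (4, -5)
T3 reflect across x = 0: (4, -5) → (-4, -5)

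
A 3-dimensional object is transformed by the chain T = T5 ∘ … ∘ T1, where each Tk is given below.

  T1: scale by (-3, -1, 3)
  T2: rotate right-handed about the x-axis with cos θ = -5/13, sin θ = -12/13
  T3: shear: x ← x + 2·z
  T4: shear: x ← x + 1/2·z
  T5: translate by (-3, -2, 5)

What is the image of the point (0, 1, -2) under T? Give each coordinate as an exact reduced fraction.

T(p) = (66/13, -93/13, 107/13)

T1 scale by (-3, -1, 3): (0, 1, -2) → (0, -1, -6)
T2 rotate right-handed about the x-axis with cos θ = -5/13, sin θ = -12/13: (0, -1, -6) → (0, -67/13, 42/13)
T3 shear: x ← x + 2·z: (0, -67/13, 42/13) → (84/13, -67/13, 42/13)
T4 shear: x ← x + 1/2·z: (84/13, -67/13, 42/13) → (105/13, -67/13, 42/13)
T5 translate by (-3, -2, 5): (105/13, -67/13, 42/13) → (66/13, -93/13, 107/13)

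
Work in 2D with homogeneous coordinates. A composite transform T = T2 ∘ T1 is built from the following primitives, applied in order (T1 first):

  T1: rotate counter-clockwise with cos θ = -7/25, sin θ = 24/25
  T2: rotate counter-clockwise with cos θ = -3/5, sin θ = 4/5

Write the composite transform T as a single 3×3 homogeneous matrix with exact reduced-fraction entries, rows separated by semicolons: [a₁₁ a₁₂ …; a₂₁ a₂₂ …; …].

T = [-3/5 4/5 0; -4/5 -3/5 0; 0 0 1]

T1 = [-7/25 -24/25 0; 24/25 -7/25 0; 0 0 1]
T2·T1 = [-3/5 4/5 0; -4/5 -3/5 0; 0 0 1]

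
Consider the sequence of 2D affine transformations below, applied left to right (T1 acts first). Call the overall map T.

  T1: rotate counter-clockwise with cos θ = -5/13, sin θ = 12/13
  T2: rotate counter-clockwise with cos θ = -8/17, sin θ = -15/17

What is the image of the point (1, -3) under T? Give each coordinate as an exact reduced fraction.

T1 rotate counter-clockwise with cos θ = -5/13, sin θ = 12/13: (1, -3) → (31/13, 27/13)
T2 rotate counter-clockwise with cos θ = -8/17, sin θ = -15/17: (31/13, 27/13) → (157/221, -681/221)

T(p) = (157/221, -681/221)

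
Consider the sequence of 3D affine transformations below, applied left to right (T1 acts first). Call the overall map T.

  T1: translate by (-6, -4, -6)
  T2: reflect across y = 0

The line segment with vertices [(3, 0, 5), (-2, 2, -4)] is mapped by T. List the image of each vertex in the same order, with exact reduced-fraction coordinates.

T1 translate by (-6, -4, -6): (3, 0, 5) → (-3, -4, -1); (-2, 2, -4) → (-8, -2, -10)
T2 reflect across y = 0: (-3, -4, -1) → (-3, 4, -1); (-8, -2, -10) → (-8, 2, -10)

image vertices: (-3, 4, -1), (-8, 2, -10)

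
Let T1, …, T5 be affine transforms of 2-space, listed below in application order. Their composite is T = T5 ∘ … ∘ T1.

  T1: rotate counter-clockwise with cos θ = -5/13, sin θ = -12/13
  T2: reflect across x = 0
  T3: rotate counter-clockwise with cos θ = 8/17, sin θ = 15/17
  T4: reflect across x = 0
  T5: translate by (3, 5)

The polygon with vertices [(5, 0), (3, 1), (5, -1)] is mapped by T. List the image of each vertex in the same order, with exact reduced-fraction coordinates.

image vertices: (-437/221, 1000/221), (24/221, 822/221), (-458/221, 1220/221)

T1 rotate counter-clockwise with cos θ = -5/13, sin θ = -12/13: (5, 0) → (-25/13, -60/13); (3, 1) → (-3/13, -41/13); (5, -1) → (-37/13, -55/13)
T2 reflect across x = 0: (-25/13, -60/13) → (25/13, -60/13); (-3/13, -41/13) → (3/13, -41/13); (-37/13, -55/13) → (37/13, -55/13)
T3 rotate counter-clockwise with cos θ = 8/17, sin θ = 15/17: (25/13, -60/13) → (1100/221, -105/221); (3/13, -41/13) → (639/221, -283/221); (37/13, -55/13) → (1121/221, 115/221)
T4 reflect across x = 0: (1100/221, -105/221) → (-1100/221, -105/221); (639/221, -283/221) → (-639/221, -283/221); (1121/221, 115/221) → (-1121/221, 115/221)
T5 translate by (3, 5): (-1100/221, -105/221) → (-437/221, 1000/221); (-639/221, -283/221) → (24/221, 822/221); (-1121/221, 115/221) → (-458/221, 1220/221)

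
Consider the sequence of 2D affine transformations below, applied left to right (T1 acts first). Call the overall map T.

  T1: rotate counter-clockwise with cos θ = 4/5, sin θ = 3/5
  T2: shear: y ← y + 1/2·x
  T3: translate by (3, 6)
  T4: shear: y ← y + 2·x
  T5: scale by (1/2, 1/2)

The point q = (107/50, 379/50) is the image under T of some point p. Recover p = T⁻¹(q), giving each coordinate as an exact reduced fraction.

T1 = [4/5 -3/5 0; 3/5 4/5 0; 0 0 1]
T2·T1 = [4/5 -3/5 0; 1 1/2 0; 0 0 1]
T3·…·T1 = [4/5 -3/5 3; 1 1/2 6; 0 0 1]
T4·…·T1 = [4/5 -3/5 3; 13/5 -7/10 12; 0 0 1]
T5·…·T1 = [2/5 -3/10 3/2; 13/10 -7/20 6; 0 0 1]
det M = 1/4; M⁻¹ = [-7/5 6/5 -51/10; -26/5 8/5 -9/5; 0 0 1]
M⁻¹ · (107/50, 379/50)ᵀ = (1, -4/5)ᵀ

p = (1, -4/5)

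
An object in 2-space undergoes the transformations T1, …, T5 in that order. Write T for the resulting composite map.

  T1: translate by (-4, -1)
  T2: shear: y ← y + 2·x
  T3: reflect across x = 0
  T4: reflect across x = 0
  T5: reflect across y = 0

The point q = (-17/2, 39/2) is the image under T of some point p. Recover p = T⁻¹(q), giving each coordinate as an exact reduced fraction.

T1 = [1 0 -4; 0 1 -1; 0 0 1]
T2·T1 = [1 0 -4; 2 1 -9; 0 0 1]
T3·…·T1 = [-1 0 4; 2 1 -9; 0 0 1]
T4·…·T1 = [1 0 -4; 2 1 -9; 0 0 1]
T5·…·T1 = [1 0 -4; -2 -1 9; 0 0 1]
det M = -1; M⁻¹ = [1 0 4; -2 -1 1; 0 0 1]
M⁻¹ · (-17/2, 39/2)ᵀ = (-9/2, -3/2)ᵀ

p = (-9/2, -3/2)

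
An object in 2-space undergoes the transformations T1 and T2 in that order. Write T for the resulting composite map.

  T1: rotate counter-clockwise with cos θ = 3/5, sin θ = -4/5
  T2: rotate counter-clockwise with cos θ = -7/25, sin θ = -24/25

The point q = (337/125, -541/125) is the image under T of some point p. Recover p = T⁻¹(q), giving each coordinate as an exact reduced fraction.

T1 = [3/5 4/5 0; -4/5 3/5 0; 0 0 1]
T2·T1 = [-117/125 44/125 0; -44/125 -117/125 0; 0 0 1]
det M = 1; M⁻¹ = [-117/125 -44/125 0; 44/125 -117/125 0; 0 0 1]
M⁻¹ · (337/125, -541/125)ᵀ = (-1, 5)ᵀ

p = (-1, 5)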